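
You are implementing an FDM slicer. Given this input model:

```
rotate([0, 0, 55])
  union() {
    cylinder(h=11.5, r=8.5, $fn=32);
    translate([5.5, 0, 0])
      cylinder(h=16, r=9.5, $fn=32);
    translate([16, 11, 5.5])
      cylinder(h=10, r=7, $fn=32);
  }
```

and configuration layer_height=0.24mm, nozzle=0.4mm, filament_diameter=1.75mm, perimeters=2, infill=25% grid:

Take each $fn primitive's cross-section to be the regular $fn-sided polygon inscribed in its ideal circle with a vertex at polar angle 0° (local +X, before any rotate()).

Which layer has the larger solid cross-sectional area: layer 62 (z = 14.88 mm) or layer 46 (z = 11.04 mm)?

layer 46 (z = 11.04 mm)

Layer 62 (z = 14.88): the cylinder does not reach this height (z outside [0, 11.5]); the cylinder at (5.5, 0): section is a regular 32-gon, circumradius r=9.5 (area = (32/2)·9.500²·sin(360°/32) = 281.71 mm²); the r=7 cylinder at (16, 11) contributes a regular 32-gon of circumradius 7 (area = (32/2)·7.000²·sin(360°/32) = 152.95 mm²); Merging all regions: the regions partially overlap — summed areas 434.66 mm² minus the doubly-counted overlap 5.15 mm² gives 429.51 mm² — area = 429.51 mm²; (whole slice rotated 55° about Z — lengths, areas and connectivity unchanged). So its area = 429.51 mm². Layer 46 (z = 11.04): the cylinder: section is a regular 32-gon, circumradius r=8.5 (area = (32/2)·8.500²·sin(360°/32) = 225.52 mm²); the r=9.5 cylinder at (5.5, 0) gives a regular 32-gon of circumradius 9.5 (constant along its height) (area = (32/2)·9.500²·sin(360°/32) = 281.71 mm²); the r=7 cylinder at (16, 11) contributes a regular 32-gon of circumradius 7 (area = (32/2)·7.000²·sin(360°/32) = 152.95 mm²); Combining (union): the regions partially overlap — summed areas 660.19 mm² minus the doubly-counted overlap 159.96 mm² gives 500.23 mm² — area = 500.23 mm²; (rotated 55° about Z; rotation is an isometry so areas/perimeters/island counts are preserved). So its area = 500.23 mm². Layer 46 is larger (500.23 vs 429.51 mm²).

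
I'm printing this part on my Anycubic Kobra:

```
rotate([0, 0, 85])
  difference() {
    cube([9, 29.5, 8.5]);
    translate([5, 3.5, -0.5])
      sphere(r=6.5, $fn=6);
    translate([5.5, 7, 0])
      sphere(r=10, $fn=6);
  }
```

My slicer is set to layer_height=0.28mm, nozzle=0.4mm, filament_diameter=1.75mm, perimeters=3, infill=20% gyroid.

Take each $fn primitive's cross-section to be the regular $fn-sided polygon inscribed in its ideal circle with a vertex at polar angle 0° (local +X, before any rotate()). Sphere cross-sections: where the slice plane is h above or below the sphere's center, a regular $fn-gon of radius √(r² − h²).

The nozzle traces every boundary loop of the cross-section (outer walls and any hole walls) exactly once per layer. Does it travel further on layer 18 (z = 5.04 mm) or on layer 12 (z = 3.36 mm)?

layer 18 (z = 5.04 mm)

Layer 18 (z = 5.04): the cube is present — its section is the full 9×29.5 rectangle (perimeter 77.00 mm); the r=6.5 sphere at (5, 3.5) slices to a regular 6-gon of circumradius 3.400 (√(r²−h²) with h=5.54 from center) (perimeter = 2·6·3.400·sin(180°/6) = 20.40 mm); the r=10 sphere at (5.5, 7) slices to a regular 6-gon of circumradius 8.637 (√(r²−h²) with h=5.04 from center) (perimeter = 2·6·8.637·sin(180°/6) = 51.82 mm); After the difference (first − rest): starting from the 9×29.5 cube, the r=6.5 sphere at (5, 3.5) lies wholly inside it (removes its full 30.03 mm² and its 20.40 mm outline becomes a hole wall); the r=10 sphere at (5.5, 7) partially overlaps it — only the 98.37 mm² overlap (of its 193.81 mm²) is removed, clipping the outline — boundary = 55.55 mm; (rotated 85° about Z; rotation is an isometry so areas/perimeters/island counts are preserved). So its perimeter = 55.55 mm. Layer 12 (z = 3.36): the cube is present — its section is the full 9×29.5 rectangle (perimeter 77.00 mm); the r=6.5 sphere at (5, 3.5) slices to a regular 6-gon of circumradius 5.230 (√(r²−h²) with h=3.86 from center) (perimeter = 2·6·5.230·sin(180°/6) = 31.38 mm); the r=10 sphere at (5.5, 7) contributes a regular 6-gon of circumradius √(10²−3.36²) = 9.419 (perimeter = 2·6·9.419·sin(180°/6) = 56.51 mm); Subtracting the remaining from the first: starting from the 9×29.5 cube, the r=6.5 sphere at (5, 3.5) partially overlaps it — only the 62.35 mm² overlap (of its 71.06 mm²) is removed, clipping the outline; the r=10 sphere at (5.5, 7) partially overlaps it — only the 73.50 mm² overlap (of its 230.48 mm²) is removed, clipping the outline — boundary = 49.43 mm; (whole slice rotated 85° about Z — lengths, areas and connectivity unchanged). So its perimeter = 49.43 mm. Layer 18 is larger (55.55 vs 49.43 mm).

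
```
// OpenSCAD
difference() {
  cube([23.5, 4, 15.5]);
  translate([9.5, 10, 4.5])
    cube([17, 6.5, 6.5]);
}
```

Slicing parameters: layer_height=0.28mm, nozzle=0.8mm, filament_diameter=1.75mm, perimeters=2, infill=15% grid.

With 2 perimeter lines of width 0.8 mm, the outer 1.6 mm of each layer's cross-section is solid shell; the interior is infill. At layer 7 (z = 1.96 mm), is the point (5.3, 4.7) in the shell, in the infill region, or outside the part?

At z = 1.96 mm: the 23.5×4 cube contributes its full rectangle; the cube at (9.5, 10) does not reach this height (z outside [4.5, 11]); After the difference (first − rest): none of the subtracted shapes is present at this height, so the 23.5×4 cube is unchanged — 1 connected region. Overall, the cross-section is a single solid region. The nearest boundary edge runs (23.50, 4.00)→(0.00, 4.00); distance from the point to it = 0.70 mm. The point is not inside any of the regions above, so it lies outside the cross-section (0.70 mm from the nearest boundary).

outside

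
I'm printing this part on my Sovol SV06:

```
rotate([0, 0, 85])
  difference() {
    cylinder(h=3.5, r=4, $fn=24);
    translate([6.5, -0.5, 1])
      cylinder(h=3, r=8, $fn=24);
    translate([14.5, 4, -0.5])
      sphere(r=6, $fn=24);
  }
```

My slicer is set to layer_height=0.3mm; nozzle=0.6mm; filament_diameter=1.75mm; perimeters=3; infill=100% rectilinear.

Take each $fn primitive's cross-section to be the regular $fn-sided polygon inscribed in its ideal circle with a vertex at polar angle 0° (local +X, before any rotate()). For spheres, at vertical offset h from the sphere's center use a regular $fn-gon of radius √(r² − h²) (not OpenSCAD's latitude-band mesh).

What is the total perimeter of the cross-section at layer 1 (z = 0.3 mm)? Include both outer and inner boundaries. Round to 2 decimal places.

At z = 0.3 mm: the r=4 cylinder contributes a regular 24-gon of circumradius 4 (perimeter = 2·24·4.000·sin(180°/24) = 25.06 mm); the cylinder at (6.5, -0.5) is not intersected at this z (z outside [1, 4]); the r=6 sphere at (14.5, 4) slices to a regular 24-gon of circumradius 5.946 (√(r²−h²) with h=0.8 from center) (perimeter = 2·24·5.946·sin(180°/24) = 37.26 mm); Taking the first minus the rest: starting from the r=4 cylinder, the r=6 sphere at (14.5, 4) misses the remaining region (no effect) — boundary = 25.06 mm; (rotated 85° about Z; rotation is an isometry so areas/perimeters/island counts are preserved). Overall, the cross-section is a single solid region. Total boundary length (outer) = 25.06 mm.

25.06 mm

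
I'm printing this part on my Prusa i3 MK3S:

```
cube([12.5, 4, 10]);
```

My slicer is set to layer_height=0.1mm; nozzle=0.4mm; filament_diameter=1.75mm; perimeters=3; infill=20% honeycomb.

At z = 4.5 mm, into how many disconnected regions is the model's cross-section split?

At z = 4.5 mm: the cube is present — its section is the full 12.5×4 rectangle. The result has 1 disconnected region.

1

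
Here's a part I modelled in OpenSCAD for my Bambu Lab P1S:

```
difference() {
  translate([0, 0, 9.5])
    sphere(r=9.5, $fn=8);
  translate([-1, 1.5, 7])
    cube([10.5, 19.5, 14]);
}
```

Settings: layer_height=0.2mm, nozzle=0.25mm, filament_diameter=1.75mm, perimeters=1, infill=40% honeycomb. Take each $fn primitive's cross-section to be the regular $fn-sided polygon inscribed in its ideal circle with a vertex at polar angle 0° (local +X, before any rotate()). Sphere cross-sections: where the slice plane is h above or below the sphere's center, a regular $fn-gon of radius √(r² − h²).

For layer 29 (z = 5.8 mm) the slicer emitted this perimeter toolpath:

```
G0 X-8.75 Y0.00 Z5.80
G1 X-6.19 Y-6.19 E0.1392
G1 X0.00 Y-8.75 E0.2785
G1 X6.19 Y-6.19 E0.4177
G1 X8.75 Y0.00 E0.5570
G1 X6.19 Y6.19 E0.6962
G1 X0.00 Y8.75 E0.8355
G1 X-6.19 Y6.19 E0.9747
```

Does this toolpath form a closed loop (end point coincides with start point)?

Start point (G0): (-8.75, 0.00). End point (last G1): the path does not return to the start — open.

no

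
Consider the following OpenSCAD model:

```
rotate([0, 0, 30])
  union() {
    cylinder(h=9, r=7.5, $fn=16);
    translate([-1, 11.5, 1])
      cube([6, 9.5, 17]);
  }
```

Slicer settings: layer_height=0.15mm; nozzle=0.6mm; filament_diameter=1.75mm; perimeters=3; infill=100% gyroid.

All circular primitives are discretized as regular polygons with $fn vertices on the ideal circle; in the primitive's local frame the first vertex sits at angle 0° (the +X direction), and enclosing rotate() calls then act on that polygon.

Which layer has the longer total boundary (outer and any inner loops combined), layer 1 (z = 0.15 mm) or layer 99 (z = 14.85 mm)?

Layer 1 (z = 0.15): the r=7.5 cylinder gives a regular 16-gon of circumradius 7.5 (constant along its height) (perimeter = 2·16·7.500·sin(180°/16) = 46.82 mm); the cube at (-1, 11.5) is absent (z outside [1, 18]); Merging all regions: only the r=7.5 cylinder is present, so the union is just that shape — boundary = 46.82 mm; (whole slice rotated 30° about Z — lengths, areas and connectivity unchanged). So its perimeter = 46.82 mm. Layer 99 (z = 14.85): the cylinder does not reach this height (z outside [0, 9]); the cube at (-1, 11.5) (footprint 6×9.5) is included at this height (perimeter 31.00 mm); Combining (union): only the 6×9.5 cube at (-1, 11.5) is present, so the union is just that shape — boundary = 31.00 mm; (whole slice rotated 30° about Z — lengths, areas and connectivity unchanged). So its perimeter = 31.00 mm. Layer 1 is larger (46.82 vs 31.00 mm).

layer 1 (z = 0.15 mm)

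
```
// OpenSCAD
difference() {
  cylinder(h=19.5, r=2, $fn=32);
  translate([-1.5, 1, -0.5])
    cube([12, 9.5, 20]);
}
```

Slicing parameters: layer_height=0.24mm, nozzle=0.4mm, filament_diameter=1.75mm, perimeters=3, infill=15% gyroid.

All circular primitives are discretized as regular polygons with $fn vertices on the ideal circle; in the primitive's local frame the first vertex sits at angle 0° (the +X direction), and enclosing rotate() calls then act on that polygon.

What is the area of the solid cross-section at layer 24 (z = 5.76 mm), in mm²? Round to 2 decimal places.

10.09 mm²

At z = 5.76 mm: the cylinder: section is a regular 32-gon, circumradius r=2 (area = (32/2)·2.000²·sin(360°/32) = 12.49 mm²); the cube at (-1.5, 1) is present — its section is the full 12×9.5 rectangle (area 114.00 mm²); After the difference (first − rest): starting from the r=2 cylinder (12.49 mm²), the 12×9.5 cube at (-1.5, 1) partially overlaps it — only the 2.39 mm² overlap (of its 114.00 mm²) is removed, clipping the outline — area = 10.09 mm². Overall, the cross-section is a single solid region. Net area = 10.09 mm².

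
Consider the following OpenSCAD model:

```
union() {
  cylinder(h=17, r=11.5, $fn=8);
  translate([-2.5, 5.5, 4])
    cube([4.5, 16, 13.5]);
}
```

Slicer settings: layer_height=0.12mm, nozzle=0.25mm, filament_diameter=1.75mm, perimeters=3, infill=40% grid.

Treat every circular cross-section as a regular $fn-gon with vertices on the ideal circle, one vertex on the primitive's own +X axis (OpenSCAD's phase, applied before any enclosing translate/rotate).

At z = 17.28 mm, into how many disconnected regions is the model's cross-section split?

At z = 17.28 mm: the cylinder is absent (z outside [0, 17]); the 4.5×16 cube at (-2.5, 5.5) contributes its full rectangle; Combining (union): only the 4.5×16 cube at (-2.5, 5.5) is present, so the union is just that shape — 1 connected region. The result has 1 disconnected region.

1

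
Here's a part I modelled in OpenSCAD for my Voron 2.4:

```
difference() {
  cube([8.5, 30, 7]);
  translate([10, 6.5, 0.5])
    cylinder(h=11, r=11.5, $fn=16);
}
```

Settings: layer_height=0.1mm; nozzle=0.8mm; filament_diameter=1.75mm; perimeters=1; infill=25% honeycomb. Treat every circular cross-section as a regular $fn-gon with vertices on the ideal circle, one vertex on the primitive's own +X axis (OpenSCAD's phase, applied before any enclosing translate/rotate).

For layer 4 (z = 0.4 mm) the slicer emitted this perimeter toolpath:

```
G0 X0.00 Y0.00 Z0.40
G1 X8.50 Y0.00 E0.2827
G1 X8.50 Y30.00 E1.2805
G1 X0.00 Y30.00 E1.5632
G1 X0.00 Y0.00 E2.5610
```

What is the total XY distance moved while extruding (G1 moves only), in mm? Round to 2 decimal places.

77.00 mm

Sum the Euclidean lengths of each G1 segment: total = 77.00 mm.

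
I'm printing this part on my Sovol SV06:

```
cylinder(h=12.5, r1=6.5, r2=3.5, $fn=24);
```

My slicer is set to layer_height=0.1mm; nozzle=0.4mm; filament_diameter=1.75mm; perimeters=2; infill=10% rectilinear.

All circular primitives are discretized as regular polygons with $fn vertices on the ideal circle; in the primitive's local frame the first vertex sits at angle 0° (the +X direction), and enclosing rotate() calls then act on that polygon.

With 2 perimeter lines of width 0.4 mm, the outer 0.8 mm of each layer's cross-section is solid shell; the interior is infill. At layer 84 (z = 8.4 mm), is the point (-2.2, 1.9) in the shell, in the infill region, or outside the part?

At z = 8.4 mm: the cone contributes a regular 24-gon of circumradius 4.484 (interpolated between r1=6.5 and r2=3.5 at t=0.672). Overall, the cross-section is a single solid region. The nearest boundary edge runs (-3.17, 3.17)→(-3.88, 2.24); distance from the point to it = 1.54 mm. The point is inside the cross-section and 1.54 mm from the nearest boundary — more than the 0.8 mm shell width (2 × 0.4), so it's in the infill interior.

infill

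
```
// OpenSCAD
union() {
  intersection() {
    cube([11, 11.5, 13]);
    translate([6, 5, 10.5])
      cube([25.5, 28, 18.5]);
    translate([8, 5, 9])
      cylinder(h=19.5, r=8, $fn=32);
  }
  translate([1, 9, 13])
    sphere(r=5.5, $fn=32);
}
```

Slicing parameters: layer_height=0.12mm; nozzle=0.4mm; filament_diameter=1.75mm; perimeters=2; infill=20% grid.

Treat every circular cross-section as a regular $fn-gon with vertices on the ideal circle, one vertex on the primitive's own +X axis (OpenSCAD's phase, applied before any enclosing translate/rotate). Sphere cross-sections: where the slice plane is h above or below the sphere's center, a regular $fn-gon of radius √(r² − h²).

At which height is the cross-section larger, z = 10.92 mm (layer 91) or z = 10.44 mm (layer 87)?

Layer 91 (z = 10.92): the cube is present — its section is the full 11×11.5 rectangle (area 126.50 mm²); the cube at (6, 5) (footprint 25.5×28) is included at this height (area 714.00 mm²); the r=8 cylinder at (8, 5) contributes a regular 32-gon of circumradius 8 (area = (32/2)·8.000²·sin(360°/32) = 199.77 mm²); After intersecting: the 25.5×28 cube at (6, 5) partially overlaps the 11×11.5 cube; clipping to the common part keeps 32.50 mm²; the running intersection lies inside the r=8 cylinder at (8, 5), so it is kept whole — area = 32.50 mm²; the r=5.5 sphere at (1, 9) slices to a regular 32-gon of circumradius 5.092 (√(r²−h²) with h=2.08 from center) (area = (32/2)·5.092²·sin(360°/32) = 80.92 mm²); Taking the union: the regions partially overlap — summed areas 113.42 mm² minus the doubly-counted overlap 0.09 mm² gives 113.33 mm² — area = 113.33 mm². So its area = 113.33 mm². Layer 87 (z = 10.44): the cube is present — its section is the full 11×11.5 rectangle (area 126.50 mm²); the cube at (6, 5) does not reach this height (z outside [10.5, 29]); the cylinder at (8, 5): section is a regular 32-gon, circumradius r=8 (area = (32/2)·8.000²·sin(360°/32) = 199.77 mm²); Keeping only the common overlap: at least one operand is absent at this height, so nothing remains; the r=5.5 sphere at (1, 9) slices to a regular 32-gon of circumradius 4.868 (√(r²−h²) with h=2.56 from center) (area = (32/2)·4.868²·sin(360°/32) = 73.97 mm²); Merging all regions: only the r=5.5 sphere at (1, 9) is present, so the union is just that shape — area = 73.97 mm². So its area = 73.97 mm². Layer 91 is larger (113.33 vs 73.97 mm²).

layer 91 (z = 10.92 mm)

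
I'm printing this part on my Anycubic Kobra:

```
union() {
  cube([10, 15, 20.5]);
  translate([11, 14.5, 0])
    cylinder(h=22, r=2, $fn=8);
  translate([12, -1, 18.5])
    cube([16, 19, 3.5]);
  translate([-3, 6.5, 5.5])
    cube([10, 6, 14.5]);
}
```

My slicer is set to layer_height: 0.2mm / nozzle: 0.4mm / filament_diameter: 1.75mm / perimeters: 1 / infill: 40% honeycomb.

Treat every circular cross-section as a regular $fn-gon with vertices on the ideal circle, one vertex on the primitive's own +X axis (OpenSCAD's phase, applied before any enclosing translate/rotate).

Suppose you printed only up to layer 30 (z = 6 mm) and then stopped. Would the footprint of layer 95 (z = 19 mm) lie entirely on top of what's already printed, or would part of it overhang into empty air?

Compare the two slices. At z = 6: the cube (footprint 10×15) is included at this height (area 150.00 mm²); the cylinder at (11, 14.5): section is a regular 8-gon, circumradius r=2 (area = (8/2)·2.000²·sin(360°/8) = 11.31 mm²); the cube at (12, -1) is absent (z outside [18.5, 22]); the cube at (-3, 6.5) is present — its section is the full 10×6 rectangle (area 60.00 mm²); Taking the union: the regions partially overlap — summed areas 221.31 mm² minus the doubly-counted overlap 43.48 mm² gives 177.83 mm² — area = 177.83 mm². At z = 19: the 10×15 cube contributes its full rectangle (area 150.00 mm²); the cylinder at (11, 14.5): section is a regular 8-gon, circumradius r=2 (area = (8/2)·2.000²·sin(360°/8) = 11.31 mm²); the 16×19 cube at (12, -1) contributes its full rectangle (area 304.00 mm²); the cube at (-3, 6.5) is present — its section is the full 10×6 rectangle (area 60.00 mm²); Merging all regions: the regions partially overlap — summed areas 525.31 mm² minus the doubly-counted overlap 45.55 mm² gives 479.76 mm² — area = 479.76 mm². Checking containment: at z = 19 the cross-section extends beyond the z = 6 cross-section by about 301.93 mm².

part overhangs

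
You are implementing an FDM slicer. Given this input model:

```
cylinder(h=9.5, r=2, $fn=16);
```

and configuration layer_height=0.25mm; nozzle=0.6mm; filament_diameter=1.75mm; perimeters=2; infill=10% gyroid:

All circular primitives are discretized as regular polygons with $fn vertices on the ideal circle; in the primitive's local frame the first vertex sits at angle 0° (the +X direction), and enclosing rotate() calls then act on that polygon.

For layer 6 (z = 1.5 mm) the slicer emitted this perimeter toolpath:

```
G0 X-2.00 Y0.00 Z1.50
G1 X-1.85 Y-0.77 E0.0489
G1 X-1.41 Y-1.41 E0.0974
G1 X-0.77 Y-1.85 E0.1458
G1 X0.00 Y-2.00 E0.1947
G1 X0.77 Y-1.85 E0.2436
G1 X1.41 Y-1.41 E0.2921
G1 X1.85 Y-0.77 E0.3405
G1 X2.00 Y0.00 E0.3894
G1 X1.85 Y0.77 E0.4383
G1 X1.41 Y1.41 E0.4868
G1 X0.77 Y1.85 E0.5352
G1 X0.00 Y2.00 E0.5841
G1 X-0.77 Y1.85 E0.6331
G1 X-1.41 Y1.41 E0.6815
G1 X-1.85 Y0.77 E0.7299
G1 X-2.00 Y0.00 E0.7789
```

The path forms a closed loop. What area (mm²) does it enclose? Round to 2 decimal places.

12.25 mm²

Apply the shoelace formula to the sequence of (X, Y) vertices; enclosed area = 12.25 mm².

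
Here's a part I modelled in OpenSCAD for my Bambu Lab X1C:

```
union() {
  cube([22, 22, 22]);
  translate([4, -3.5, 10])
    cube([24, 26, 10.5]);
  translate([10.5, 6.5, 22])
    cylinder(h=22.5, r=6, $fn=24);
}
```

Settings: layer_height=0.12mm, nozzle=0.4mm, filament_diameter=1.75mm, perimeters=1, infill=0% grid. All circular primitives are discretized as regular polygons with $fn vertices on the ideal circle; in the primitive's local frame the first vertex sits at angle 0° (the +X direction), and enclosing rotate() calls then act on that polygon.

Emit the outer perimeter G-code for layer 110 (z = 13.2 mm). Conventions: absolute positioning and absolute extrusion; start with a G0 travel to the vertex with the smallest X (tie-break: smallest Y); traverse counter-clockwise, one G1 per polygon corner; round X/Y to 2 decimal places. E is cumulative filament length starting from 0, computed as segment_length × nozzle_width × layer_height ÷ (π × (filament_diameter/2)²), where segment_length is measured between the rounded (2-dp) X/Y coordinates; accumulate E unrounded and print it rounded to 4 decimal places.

At z = 13.2 mm: the 22×22 cube contributes its full rectangle; the cube at (4, -3.5) is present — its section is the full 24×26 rectangle; the cylinder at (10.5, 6.5) does not reach this height (z outside [22, 44.5]); Taking the union: the regions partially overlap (shared area 396.00 mm²), so overlapping operands fuse into one piece — 1 connected region. The outline is a single polygon with 8 vertices. Extrusion per mm of travel: 0.4 × 0.12 / (π × 0.875²) = 0.019956. Accumulating E over each segment gives final E = 2.1553.

G0 X0.00 Y0.00 Z13.20
G1 X4.00 Y0.00 E0.0798
G1 X4.00 Y-3.50 E0.1497
G1 X28.00 Y-3.50 E0.6286
G1 X28.00 Y22.50 E1.1475
G1 X4.00 Y22.50 E1.6264
G1 X4.00 Y22.00 E1.6364
G1 X0.00 Y22.00 E1.7162
G1 X0.00 Y0.00 E2.1553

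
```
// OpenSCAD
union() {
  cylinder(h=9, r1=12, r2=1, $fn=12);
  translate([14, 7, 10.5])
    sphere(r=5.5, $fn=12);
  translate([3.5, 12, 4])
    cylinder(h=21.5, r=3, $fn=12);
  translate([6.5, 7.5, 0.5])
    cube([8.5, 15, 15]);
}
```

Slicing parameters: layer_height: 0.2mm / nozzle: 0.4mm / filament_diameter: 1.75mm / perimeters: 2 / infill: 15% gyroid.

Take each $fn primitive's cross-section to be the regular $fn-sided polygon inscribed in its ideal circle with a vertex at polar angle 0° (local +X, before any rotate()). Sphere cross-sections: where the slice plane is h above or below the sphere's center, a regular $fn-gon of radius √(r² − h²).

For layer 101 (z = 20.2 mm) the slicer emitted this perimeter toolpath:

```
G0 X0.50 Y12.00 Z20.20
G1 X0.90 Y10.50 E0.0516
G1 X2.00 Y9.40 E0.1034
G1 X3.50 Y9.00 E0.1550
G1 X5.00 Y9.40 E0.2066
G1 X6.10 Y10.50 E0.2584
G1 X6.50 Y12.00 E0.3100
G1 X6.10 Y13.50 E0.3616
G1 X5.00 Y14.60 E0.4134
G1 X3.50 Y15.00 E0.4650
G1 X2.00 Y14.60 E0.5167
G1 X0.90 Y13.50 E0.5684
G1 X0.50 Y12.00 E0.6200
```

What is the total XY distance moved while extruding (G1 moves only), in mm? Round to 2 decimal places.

Sum the Euclidean lengths of each G1 segment: total = 18.64 mm.

18.64 mm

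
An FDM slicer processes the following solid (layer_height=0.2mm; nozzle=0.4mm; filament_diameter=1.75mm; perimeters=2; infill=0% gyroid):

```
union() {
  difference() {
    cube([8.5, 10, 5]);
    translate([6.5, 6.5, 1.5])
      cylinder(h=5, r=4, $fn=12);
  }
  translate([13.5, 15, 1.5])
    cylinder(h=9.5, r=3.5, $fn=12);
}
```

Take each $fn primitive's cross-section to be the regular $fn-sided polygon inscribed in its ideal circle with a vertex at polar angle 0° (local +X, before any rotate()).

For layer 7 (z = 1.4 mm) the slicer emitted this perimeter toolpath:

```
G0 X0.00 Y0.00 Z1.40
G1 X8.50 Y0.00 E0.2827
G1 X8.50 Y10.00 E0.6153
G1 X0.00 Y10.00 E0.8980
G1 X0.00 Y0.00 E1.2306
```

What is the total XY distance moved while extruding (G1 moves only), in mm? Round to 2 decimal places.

Sum the Euclidean lengths of each G1 segment: total = 37.00 mm.

37.00 mm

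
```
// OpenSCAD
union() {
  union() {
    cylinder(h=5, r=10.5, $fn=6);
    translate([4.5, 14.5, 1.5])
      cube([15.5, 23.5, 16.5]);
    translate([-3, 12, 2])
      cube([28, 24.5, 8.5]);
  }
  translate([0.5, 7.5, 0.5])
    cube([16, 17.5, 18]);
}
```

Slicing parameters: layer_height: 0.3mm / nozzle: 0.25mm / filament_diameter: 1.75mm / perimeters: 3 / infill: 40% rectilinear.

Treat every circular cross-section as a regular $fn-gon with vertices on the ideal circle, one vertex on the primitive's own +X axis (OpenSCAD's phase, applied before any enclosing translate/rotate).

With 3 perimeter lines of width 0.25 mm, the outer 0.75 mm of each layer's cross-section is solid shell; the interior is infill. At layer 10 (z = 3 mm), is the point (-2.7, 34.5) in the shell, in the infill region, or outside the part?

shell

At z = 3 mm: the r=10.5 cylinder contributes a regular 6-gon of circumradius 10.5; the 15.5×23.5 cube at (4.5, 14.5) contributes its full rectangle; the cube at (-3, 12) (footprint 28×24.5) is included at this height; Merging all regions: the regions partially overlap (shared area 341.00 mm²), so overlapping operands fuse into one piece — 2 connected regions; the cube at (0.5, 7.5) is present — its section is the full 16×17.5 rectangle; Combining (union): the regions partially overlap (shared area 216.30 mm²), so overlapping operands fuse into one piece — 1 connected region. Overall, the cross-section is a single solid region. The nearest boundary edge runs (-3.00, 12.00)→(-3.00, 36.50); distance from the point to it = 0.30 mm. The point is inside the cross-section, 0.30 mm from the nearest boundary — within the 0.75 mm shell band (3 × 0.25).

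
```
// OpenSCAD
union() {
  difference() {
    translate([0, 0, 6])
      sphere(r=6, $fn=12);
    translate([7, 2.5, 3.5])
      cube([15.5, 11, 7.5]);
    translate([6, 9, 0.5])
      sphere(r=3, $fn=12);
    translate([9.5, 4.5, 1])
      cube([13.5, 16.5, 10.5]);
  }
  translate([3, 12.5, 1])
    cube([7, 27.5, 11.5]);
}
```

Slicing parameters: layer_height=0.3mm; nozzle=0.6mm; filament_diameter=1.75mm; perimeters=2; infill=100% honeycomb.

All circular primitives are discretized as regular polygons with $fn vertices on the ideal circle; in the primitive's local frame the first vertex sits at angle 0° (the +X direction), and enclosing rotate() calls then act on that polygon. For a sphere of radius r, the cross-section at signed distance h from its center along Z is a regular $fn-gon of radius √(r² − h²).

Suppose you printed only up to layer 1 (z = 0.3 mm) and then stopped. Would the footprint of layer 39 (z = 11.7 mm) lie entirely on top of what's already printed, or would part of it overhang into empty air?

part overhangs

Compare the two slices. At z = 0.3: the r=6 sphere slices to a regular 12-gon of circumradius 1.873 (√(r²−h²) with h=5.7 from center) (area = (12/2)·1.873²·sin(360°/12) = 10.53 mm²); the cube at (7, 2.5) is not intersected at this z (z outside [3.5, 11]); the r=3 sphere at (6, 9) contributes a regular 12-gon of circumradius √(3²−0.2²) = 2.993 (area = (12/2)·2.993²·sin(360°/12) = 26.88 mm²); the cube at (9.5, 4.5) is absent (z outside [1, 11.5]); After the difference (first − rest): starting from the r=6 sphere (10.53 mm²), the r=3 sphere at (6, 9) misses the remaining region (no effect) — area = 10.53 mm²; the cube at (3, 12.5) does not reach this height (z outside [1, 12.5]); Merging all regions: only that combined region is present, so the union is just that shape — area = 10.53 mm². At z = 11.7: the r=6 sphere slices to a regular 12-gon of circumradius 1.873 (√(r²−h²) with h=5.7 from center) (area = (12/2)·1.873²·sin(360°/12) = 10.53 mm²); the cube at (7, 2.5) is absent (z outside [3.5, 11]); the sphere at (6, 9) does not reach this height (|z−center|=11.200 > r=3); the cube at (9.5, 4.5) is absent (z outside [1, 11.5]); After the difference (first − rest): none of the subtracted shapes is present at this height, so the r=6 sphere is unchanged — area = 10.53 mm²; the cube at (3, 12.5) (footprint 7×27.5) is included at this height (area 192.50 mm²); Taking the union: the 2 present regions are separate (no shared area or edge), so areas and boundary lengths simply add and each stays a separate island — area = 203.03 mm². Checking containment: at z = 11.7 the cross-section extends beyond the z = 0.3 cross-section by about 192.50 mm².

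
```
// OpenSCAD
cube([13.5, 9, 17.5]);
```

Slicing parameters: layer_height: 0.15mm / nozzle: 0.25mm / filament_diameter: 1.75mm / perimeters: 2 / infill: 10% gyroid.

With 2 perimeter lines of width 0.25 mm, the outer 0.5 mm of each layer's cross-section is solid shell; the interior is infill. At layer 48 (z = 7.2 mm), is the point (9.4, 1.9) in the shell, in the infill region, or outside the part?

At z = 7.2 mm: the 13.5×9 cube contributes its full rectangle. Overall, the cross-section is a single solid region. The nearest boundary edge runs (0.00, 0.00)→(13.50, 0.00); distance from the point to it = 1.90 mm. The point is inside the cross-section and 1.90 mm from the nearest boundary — more than the 0.5 mm shell width (2 × 0.25), so it's in the infill interior.

infill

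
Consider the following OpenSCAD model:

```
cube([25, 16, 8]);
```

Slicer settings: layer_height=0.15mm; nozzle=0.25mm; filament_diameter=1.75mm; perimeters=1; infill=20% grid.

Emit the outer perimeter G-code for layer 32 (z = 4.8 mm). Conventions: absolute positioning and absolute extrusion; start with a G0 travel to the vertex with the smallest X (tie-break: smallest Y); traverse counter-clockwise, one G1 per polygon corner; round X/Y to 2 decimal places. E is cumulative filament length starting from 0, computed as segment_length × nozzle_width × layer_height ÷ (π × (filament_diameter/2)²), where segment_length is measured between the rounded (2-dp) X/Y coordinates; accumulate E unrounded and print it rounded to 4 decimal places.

At z = 4.8 mm: the 25×16 cube contributes its full rectangle. The outline is a single polygon with 4 vertices. Extrusion per mm of travel: 0.25 × 0.15 / (π × 0.875²) = 0.015591. Accumulating E over each segment gives final E = 1.2784.

G0 X0.00 Y0.00 Z4.80
G1 X25.00 Y0.00 E0.3898
G1 X25.00 Y16.00 E0.6392
G1 X0.00 Y16.00 E1.0290
G1 X0.00 Y0.00 E1.2784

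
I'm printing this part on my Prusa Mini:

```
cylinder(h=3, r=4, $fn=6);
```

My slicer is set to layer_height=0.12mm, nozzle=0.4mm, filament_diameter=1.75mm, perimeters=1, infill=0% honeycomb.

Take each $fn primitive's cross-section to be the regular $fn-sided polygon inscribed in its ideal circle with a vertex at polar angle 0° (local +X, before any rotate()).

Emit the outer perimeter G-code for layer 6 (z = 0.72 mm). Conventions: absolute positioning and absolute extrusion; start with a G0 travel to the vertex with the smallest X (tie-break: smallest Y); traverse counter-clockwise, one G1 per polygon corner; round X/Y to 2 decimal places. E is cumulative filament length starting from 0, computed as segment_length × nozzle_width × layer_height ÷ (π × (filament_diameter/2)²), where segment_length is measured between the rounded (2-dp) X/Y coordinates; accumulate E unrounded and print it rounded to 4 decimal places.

At z = 0.72 mm: the cylinder: section is a regular 6-gon, circumradius r=4. The outline is a single polygon with 6 vertices. Extrusion per mm of travel: 0.4 × 0.12 / (π × 0.875²) = 0.019956. Accumulating E over each segment gives final E = 0.4787.

G0 X-4.00 Y0.00 Z0.72
G1 X-2.00 Y-3.46 E0.0798
G1 X2.00 Y-3.46 E0.1596
G1 X4.00 Y0.00 E0.2393
G1 X2.00 Y3.46 E0.3191
G1 X-2.00 Y3.46 E0.3989
G1 X-4.00 Y0.00 E0.4787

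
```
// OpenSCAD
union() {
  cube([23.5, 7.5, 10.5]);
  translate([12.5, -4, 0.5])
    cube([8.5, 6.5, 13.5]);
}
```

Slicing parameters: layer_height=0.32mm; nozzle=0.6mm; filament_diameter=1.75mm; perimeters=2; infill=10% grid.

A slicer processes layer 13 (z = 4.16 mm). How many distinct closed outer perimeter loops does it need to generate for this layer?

At z = 4.16 mm: the 23.5×7.5 cube contributes its full rectangle; the cube at (12.5, -4) is present — its section is the full 8.5×6.5 rectangle; Taking the union: the regions partially overlap (shared area 21.25 mm²), so overlapping operands fuse into one piece — 1 connected region. The result has 1 disconnected region.

1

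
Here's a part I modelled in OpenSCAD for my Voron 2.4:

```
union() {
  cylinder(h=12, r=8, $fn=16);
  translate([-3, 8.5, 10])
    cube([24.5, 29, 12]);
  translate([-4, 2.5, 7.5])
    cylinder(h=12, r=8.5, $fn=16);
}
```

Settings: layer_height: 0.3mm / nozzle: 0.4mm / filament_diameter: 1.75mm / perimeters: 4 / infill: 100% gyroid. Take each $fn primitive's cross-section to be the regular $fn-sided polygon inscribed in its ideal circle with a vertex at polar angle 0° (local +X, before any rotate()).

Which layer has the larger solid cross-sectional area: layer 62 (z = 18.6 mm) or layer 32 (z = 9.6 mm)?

Layer 62 (z = 18.6): the cylinder does not reach this height (z outside [0, 12]); the cube at (-3, 8.5) (footprint 24.5×29) is included at this height (area 710.50 mm²); the r=8.5 cylinder at (-4, 2.5) contributes a regular 16-gon of circumradius 8.5 (area = (16/2)·8.500²·sin(360°/16) = 221.19 mm²); Merging all regions: the regions partially overlap — summed areas 931.69 mm² minus the doubly-counted overlap 7.25 mm² gives 924.44 mm² — area = 924.44 mm². So its area = 924.44 mm². Layer 32 (z = 9.6): the r=8 cylinder gives a regular 16-gon of circumradius 8 (constant along its height) (area = (16/2)·8.000²·sin(360°/16) = 195.93 mm²); the cube at (-3, 8.5) does not reach this height (z outside [10, 22]); the r=8.5 cylinder at (-4, 2.5) contributes a regular 16-gon of circumradius 8.5 (area = (16/2)·8.500²·sin(360°/16) = 221.19 mm²); Taking the union: the regions partially overlap — summed areas 417.12 mm² minus the doubly-counted overlap 132.36 mm² gives 284.76 mm² — area = 284.76 mm². So its area = 284.76 mm². Layer 62 is larger (924.44 vs 284.76 mm²).

layer 62 (z = 18.6 mm)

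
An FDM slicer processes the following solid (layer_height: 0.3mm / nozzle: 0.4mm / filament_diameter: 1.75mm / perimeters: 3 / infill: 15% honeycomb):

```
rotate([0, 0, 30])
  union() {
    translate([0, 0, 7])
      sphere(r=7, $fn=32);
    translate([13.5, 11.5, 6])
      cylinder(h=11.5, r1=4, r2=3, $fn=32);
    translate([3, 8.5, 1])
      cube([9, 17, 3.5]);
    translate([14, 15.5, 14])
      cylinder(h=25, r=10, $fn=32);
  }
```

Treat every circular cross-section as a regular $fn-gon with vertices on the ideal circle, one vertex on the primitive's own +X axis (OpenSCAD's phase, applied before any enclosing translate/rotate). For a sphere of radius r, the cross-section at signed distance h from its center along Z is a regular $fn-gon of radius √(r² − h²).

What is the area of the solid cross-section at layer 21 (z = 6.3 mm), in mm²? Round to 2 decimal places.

200.72 mm²

At z = 6.3 mm: the r=7 sphere slices to a regular 32-gon of circumradius 6.965 (√(r²−h²) with h=0.7 from center) (area = (32/2)·6.965²·sin(360°/32) = 151.42 mm²); the cone at (13.5, 11.5) (r1=4→r2=3) has section circumradius 3.974 here — a regular 32-gon (area = (32/2)·3.974²·sin(360°/32) = 49.29 mm²); the cube at (3, 8.5) is not intersected at this z (z outside [1, 4.5]); the cylinder at (14, 15.5) does not reach this height (z outside [14, 39]); Combining (union): the 2 present regions are separate (no shared area or edge), so areas and boundary lengths simply add and each stays a separate island — area = 200.72 mm²; (rotated 30° about Z; rotation is an isometry so areas/perimeters/island counts are preserved). Overall, the cross-section has 2 separate islands. Net area = 200.72 mm².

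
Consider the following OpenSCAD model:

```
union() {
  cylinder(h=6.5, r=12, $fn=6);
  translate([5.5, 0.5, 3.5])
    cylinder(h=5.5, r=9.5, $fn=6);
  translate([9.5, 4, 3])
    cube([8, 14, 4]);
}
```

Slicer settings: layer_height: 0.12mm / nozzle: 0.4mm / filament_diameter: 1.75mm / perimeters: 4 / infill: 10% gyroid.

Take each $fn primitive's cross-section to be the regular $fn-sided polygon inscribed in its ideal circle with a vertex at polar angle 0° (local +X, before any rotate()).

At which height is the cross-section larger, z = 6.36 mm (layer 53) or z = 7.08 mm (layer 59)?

layer 53 (z = 6.36 mm)

Layer 53 (z = 6.36): the r=12 cylinder contributes a regular 6-gon of circumradius 12 (area = (6/2)·12.000²·sin(360°/6) = 374.12 mm²); the r=9.5 cylinder at (5.5, 0.5) contributes a regular 6-gon of circumradius 9.5 (area = (6/2)·9.500²·sin(360°/6) = 234.48 mm²); the cube at (9.5, 4) (footprint 8×14) is included at this height (area 112.00 mm²); Combining (union): the regions partially overlap — summed areas 720.60 mm² minus the doubly-counted overlap 194.96 mm² gives 525.63 mm² — area = 525.63 mm². So its area = 525.63 mm². Layer 59 (z = 7.08): the cylinder is not intersected at this z (z outside [0, 6.5]); the r=9.5 cylinder at (5.5, 0.5) contributes a regular 6-gon of circumradius 9.5 (area = (6/2)·9.500²·sin(360°/6) = 234.48 mm²); the cube at (9.5, 4) is not intersected at this z (z outside [3, 7]); Taking the union: only the r=9.5 cylinder at (5.5, 0.5) is present, so the union is just that shape — area = 234.48 mm². So its area = 234.48 mm². Layer 53 is larger (525.63 vs 234.48 mm²).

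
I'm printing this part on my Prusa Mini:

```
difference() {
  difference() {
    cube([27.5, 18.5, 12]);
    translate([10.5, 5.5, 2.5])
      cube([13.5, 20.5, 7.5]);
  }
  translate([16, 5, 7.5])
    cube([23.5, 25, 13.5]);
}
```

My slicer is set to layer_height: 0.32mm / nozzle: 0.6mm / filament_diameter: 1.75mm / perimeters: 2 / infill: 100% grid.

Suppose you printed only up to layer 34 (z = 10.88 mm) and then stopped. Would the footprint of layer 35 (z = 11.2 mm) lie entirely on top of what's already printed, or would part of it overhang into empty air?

entirely on top

Compare the two slices. At z = 10.88: the cube is present — its section is the full 27.5×18.5 rectangle (area 508.75 mm²); the cube at (10.5, 5.5) is not intersected at this z (z outside [2.5, 10]); Subtracting the remaining from the first: none of the subtracted shapes is present at this height, so the 27.5×18.5 cube is unchanged — area = 508.75 mm²; the 23.5×25 cube at (16, 5) contributes its full rectangle (area 587.50 mm²); Subtracting the remaining from the first: starting from the result so far (508.75 mm²), the 23.5×25 cube at (16, 5) partially overlaps it — only the 155.25 mm² overlap (of its 587.50 mm²) is removed, clipping the outline — area = 353.50 mm². At z = 11.2: the cube is present — its section is the full 27.5×18.5 rectangle (area 508.75 mm²); the cube at (10.5, 5.5) is not intersected at this z (z outside [2.5, 10]); Subtracting the remaining from the first: none of the subtracted shapes is present at this height, so the 27.5×18.5 cube is unchanged — area = 508.75 mm²; the cube at (16, 5) (footprint 23.5×25) is included at this height (area 587.50 mm²); Taking the first minus the rest: starting from the result so far (508.75 mm²), the 23.5×25 cube at (16, 5) partially overlaps it — only the 155.25 mm² overlap (of its 587.50 mm²) is removed, clipping the outline — area = 353.50 mm². Checking containment: the cross-section at z = 11.2 is a subset of the cross-section at z = 10.88.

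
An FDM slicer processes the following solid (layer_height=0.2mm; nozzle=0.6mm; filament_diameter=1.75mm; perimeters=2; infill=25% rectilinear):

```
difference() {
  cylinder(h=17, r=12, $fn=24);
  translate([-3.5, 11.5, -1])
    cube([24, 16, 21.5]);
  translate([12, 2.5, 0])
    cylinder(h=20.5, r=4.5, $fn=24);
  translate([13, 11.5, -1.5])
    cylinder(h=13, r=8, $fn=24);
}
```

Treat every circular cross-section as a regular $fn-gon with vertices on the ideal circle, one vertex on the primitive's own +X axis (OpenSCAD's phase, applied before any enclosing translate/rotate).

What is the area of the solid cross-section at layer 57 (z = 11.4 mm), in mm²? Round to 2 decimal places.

407.19 mm²

At z = 11.4 mm: the cylinder: section is a regular 24-gon, circumradius r=12 (area = (24/2)·12.000²·sin(360°/24) = 447.24 mm²); the cube at (-3.5, 11.5) (footprint 24×16) is included at this height (area 384.00 mm²); the r=4.5 cylinder at (12, 2.5) gives a regular 24-gon of circumradius 4.5 (constant along its height) (area = (24/2)·4.500²·sin(360°/24) = 62.89 mm²); the r=8 cylinder at (13, 11.5) gives a regular 24-gon of circumradius 8 (constant along its height) (area = (24/2)·8.000²·sin(360°/24) = 198.77 mm²); Taking the first minus the rest: starting from the r=12 cylinder (447.24 mm²), the 24×16 cube at (-3.5, 11.5) partially overlaps it — only the 1.86 mm² overlap (of its 384.00 mm²) is removed, clipping the outline; the r=4.5 cylinder at (12, 2.5) partially overlaps it — only the 26.10 mm² overlap (of its 62.89 mm²) is removed, clipping the outline; the r=8 cylinder at (13, 11.5) partially overlaps it — only the 12.10 mm² overlap (of its 198.77 mm²) is removed, clipping the outline — area = 407.19 mm². Overall, the cross-section is a single solid region. Net area = 407.19 mm².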